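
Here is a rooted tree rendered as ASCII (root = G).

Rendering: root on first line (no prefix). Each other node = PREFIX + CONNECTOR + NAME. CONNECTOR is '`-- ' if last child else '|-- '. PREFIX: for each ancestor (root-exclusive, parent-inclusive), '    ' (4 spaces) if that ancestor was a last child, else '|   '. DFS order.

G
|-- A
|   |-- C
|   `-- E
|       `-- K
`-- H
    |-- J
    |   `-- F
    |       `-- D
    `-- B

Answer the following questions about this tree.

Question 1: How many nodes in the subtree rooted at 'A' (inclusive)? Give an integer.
Subtree rooted at A contains: A, C, E, K
Count = 4

Answer: 4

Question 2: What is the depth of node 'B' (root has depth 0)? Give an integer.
Answer: 2

Derivation:
Path from root to B: G -> H -> B
Depth = number of edges = 2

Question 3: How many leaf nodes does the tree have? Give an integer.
Answer: 4

Derivation:
Leaves (nodes with no children): B, C, D, K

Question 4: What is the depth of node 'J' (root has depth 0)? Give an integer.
Answer: 2

Derivation:
Path from root to J: G -> H -> J
Depth = number of edges = 2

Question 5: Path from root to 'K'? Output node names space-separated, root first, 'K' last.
Answer: G A E K

Derivation:
Walk down from root: G -> A -> E -> K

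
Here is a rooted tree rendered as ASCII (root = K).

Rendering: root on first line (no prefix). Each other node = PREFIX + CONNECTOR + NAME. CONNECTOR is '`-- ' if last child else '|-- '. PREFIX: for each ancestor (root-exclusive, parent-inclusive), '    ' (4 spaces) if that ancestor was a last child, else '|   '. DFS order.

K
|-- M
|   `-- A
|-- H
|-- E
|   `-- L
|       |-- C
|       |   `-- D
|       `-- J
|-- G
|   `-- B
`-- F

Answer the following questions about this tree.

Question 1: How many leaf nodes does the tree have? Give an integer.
Leaves (nodes with no children): A, B, D, F, H, J

Answer: 6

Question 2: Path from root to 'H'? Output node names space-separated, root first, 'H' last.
Walk down from root: K -> H

Answer: K H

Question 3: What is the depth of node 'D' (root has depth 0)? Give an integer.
Path from root to D: K -> E -> L -> C -> D
Depth = number of edges = 4

Answer: 4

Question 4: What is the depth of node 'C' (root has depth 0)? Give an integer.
Path from root to C: K -> E -> L -> C
Depth = number of edges = 3

Answer: 3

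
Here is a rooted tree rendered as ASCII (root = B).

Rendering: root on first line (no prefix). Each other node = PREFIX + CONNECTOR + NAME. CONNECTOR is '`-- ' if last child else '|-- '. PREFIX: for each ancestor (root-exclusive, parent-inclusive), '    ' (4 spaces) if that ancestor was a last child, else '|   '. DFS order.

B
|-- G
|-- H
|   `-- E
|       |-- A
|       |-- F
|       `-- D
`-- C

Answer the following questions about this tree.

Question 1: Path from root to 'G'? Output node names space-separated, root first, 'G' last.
Answer: B G

Derivation:
Walk down from root: B -> G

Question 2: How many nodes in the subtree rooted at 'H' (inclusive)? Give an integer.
Answer: 5

Derivation:
Subtree rooted at H contains: A, D, E, F, H
Count = 5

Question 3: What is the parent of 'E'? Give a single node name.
Answer: H

Derivation:
Scan adjacency: E appears as child of H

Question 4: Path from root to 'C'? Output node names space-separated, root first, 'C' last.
Answer: B C

Derivation:
Walk down from root: B -> C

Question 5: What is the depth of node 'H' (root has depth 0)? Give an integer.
Path from root to H: B -> H
Depth = number of edges = 1

Answer: 1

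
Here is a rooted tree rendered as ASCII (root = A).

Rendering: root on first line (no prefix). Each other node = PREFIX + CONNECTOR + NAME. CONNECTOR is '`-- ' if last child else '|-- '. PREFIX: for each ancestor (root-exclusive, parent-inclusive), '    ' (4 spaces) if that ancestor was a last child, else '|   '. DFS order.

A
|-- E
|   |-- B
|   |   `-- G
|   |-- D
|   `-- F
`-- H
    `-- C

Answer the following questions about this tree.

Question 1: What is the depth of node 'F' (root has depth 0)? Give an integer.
Answer: 2

Derivation:
Path from root to F: A -> E -> F
Depth = number of edges = 2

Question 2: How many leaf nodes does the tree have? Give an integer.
Leaves (nodes with no children): C, D, F, G

Answer: 4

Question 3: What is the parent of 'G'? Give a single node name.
Scan adjacency: G appears as child of B

Answer: B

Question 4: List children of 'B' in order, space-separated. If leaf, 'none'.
Answer: G

Derivation:
Node B's children (from adjacency): G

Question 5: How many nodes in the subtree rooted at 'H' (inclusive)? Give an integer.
Answer: 2

Derivation:
Subtree rooted at H contains: C, H
Count = 2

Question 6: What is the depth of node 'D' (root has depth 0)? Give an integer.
Path from root to D: A -> E -> D
Depth = number of edges = 2

Answer: 2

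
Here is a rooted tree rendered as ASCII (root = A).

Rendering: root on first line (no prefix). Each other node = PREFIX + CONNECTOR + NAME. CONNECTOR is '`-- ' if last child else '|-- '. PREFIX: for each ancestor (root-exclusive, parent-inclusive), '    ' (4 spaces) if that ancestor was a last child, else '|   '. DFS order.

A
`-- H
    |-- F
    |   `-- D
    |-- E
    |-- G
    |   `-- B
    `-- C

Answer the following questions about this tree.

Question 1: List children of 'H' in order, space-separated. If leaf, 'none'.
Node H's children (from adjacency): F, E, G, C

Answer: F E G C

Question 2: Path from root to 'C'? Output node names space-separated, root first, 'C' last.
Walk down from root: A -> H -> C

Answer: A H C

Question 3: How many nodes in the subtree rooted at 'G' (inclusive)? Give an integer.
Answer: 2

Derivation:
Subtree rooted at G contains: B, G
Count = 2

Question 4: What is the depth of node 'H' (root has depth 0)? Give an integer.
Answer: 1

Derivation:
Path from root to H: A -> H
Depth = number of edges = 1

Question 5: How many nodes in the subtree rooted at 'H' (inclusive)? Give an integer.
Answer: 7

Derivation:
Subtree rooted at H contains: B, C, D, E, F, G, H
Count = 7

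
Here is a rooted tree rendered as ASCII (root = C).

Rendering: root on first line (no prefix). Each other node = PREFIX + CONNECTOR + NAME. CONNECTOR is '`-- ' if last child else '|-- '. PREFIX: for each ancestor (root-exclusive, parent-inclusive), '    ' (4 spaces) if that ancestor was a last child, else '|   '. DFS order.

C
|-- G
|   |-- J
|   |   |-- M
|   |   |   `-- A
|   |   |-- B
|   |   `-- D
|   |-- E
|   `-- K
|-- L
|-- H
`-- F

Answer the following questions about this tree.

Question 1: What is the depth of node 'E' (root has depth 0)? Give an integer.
Answer: 2

Derivation:
Path from root to E: C -> G -> E
Depth = number of edges = 2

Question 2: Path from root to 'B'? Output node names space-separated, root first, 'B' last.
Walk down from root: C -> G -> J -> B

Answer: C G J B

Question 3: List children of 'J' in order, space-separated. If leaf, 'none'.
Answer: M B D

Derivation:
Node J's children (from adjacency): M, B, D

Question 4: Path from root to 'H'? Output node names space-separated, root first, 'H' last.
Walk down from root: C -> H

Answer: C H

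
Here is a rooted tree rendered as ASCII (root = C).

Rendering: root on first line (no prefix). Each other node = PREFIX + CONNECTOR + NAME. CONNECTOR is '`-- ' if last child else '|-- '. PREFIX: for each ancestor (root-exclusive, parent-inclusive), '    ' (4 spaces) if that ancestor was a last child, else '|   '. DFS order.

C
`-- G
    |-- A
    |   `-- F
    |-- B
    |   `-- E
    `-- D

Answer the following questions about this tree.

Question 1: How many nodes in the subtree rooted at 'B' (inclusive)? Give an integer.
Answer: 2

Derivation:
Subtree rooted at B contains: B, E
Count = 2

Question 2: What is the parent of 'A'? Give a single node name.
Scan adjacency: A appears as child of G

Answer: G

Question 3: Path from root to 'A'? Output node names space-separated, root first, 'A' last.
Answer: C G A

Derivation:
Walk down from root: C -> G -> A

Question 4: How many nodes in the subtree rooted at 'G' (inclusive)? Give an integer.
Subtree rooted at G contains: A, B, D, E, F, G
Count = 6

Answer: 6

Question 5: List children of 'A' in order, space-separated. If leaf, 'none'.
Node A's children (from adjacency): F

Answer: F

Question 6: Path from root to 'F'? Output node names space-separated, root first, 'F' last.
Answer: C G A F

Derivation:
Walk down from root: C -> G -> A -> F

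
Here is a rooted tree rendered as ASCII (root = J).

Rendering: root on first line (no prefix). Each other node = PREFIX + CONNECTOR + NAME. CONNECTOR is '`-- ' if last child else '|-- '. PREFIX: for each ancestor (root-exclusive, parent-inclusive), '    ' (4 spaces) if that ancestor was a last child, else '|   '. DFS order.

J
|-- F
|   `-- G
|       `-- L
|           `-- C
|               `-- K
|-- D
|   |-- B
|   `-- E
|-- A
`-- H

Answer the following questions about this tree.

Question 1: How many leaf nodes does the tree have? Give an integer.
Leaves (nodes with no children): A, B, E, H, K

Answer: 5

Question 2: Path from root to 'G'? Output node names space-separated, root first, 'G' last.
Answer: J F G

Derivation:
Walk down from root: J -> F -> G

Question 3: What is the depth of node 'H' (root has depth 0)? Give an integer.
Path from root to H: J -> H
Depth = number of edges = 1

Answer: 1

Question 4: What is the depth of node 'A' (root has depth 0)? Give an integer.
Path from root to A: J -> A
Depth = number of edges = 1

Answer: 1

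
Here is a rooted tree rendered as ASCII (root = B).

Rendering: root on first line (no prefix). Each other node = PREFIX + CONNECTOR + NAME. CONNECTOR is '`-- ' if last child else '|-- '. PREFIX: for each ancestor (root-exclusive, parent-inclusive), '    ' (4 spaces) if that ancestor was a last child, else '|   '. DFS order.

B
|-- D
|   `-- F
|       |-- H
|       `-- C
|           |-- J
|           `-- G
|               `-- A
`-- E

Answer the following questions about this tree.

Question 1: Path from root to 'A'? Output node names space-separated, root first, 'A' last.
Answer: B D F C G A

Derivation:
Walk down from root: B -> D -> F -> C -> G -> A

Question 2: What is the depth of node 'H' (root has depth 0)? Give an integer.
Path from root to H: B -> D -> F -> H
Depth = number of edges = 3

Answer: 3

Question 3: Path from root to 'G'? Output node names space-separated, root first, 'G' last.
Answer: B D F C G

Derivation:
Walk down from root: B -> D -> F -> C -> G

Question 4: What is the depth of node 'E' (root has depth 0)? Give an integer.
Path from root to E: B -> E
Depth = number of edges = 1

Answer: 1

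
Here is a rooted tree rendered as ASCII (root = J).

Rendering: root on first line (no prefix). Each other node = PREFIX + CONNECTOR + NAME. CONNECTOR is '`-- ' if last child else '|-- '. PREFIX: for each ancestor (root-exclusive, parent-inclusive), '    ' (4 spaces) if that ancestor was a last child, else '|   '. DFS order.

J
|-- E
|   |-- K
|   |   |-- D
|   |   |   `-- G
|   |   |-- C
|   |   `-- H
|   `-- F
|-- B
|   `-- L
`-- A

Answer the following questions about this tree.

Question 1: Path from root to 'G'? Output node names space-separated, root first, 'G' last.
Answer: J E K D G

Derivation:
Walk down from root: J -> E -> K -> D -> G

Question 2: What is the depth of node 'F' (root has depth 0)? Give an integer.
Path from root to F: J -> E -> F
Depth = number of edges = 2

Answer: 2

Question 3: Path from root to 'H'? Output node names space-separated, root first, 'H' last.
Walk down from root: J -> E -> K -> H

Answer: J E K H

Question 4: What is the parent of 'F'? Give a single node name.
Answer: E

Derivation:
Scan adjacency: F appears as child of E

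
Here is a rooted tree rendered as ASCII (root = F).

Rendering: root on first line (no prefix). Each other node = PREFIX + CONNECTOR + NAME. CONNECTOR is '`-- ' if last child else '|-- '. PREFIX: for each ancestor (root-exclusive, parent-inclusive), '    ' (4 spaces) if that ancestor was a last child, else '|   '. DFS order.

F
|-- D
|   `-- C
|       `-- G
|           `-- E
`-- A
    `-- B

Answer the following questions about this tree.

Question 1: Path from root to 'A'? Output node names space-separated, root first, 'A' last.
Answer: F A

Derivation:
Walk down from root: F -> A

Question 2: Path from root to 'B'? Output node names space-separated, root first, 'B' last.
Answer: F A B

Derivation:
Walk down from root: F -> A -> B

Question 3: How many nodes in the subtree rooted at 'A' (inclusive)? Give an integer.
Answer: 2

Derivation:
Subtree rooted at A contains: A, B
Count = 2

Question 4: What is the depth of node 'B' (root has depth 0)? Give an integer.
Answer: 2

Derivation:
Path from root to B: F -> A -> B
Depth = number of edges = 2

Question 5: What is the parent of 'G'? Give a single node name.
Scan adjacency: G appears as child of C

Answer: C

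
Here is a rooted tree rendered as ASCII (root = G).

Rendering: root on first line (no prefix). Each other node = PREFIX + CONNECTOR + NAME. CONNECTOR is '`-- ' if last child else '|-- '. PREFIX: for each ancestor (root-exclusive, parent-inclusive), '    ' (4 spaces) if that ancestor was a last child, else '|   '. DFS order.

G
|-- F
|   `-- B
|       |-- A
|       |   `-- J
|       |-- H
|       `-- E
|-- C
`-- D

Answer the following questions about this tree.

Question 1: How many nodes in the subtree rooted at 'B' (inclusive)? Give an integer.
Subtree rooted at B contains: A, B, E, H, J
Count = 5

Answer: 5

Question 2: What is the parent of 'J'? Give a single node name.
Answer: A

Derivation:
Scan adjacency: J appears as child of A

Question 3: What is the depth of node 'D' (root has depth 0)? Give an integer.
Path from root to D: G -> D
Depth = number of edges = 1

Answer: 1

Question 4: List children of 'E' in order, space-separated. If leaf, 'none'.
Answer: none

Derivation:
Node E's children (from adjacency): (leaf)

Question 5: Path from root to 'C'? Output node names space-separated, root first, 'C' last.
Answer: G C

Derivation:
Walk down from root: G -> C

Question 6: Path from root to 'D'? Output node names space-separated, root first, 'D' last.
Answer: G D

Derivation:
Walk down from root: G -> D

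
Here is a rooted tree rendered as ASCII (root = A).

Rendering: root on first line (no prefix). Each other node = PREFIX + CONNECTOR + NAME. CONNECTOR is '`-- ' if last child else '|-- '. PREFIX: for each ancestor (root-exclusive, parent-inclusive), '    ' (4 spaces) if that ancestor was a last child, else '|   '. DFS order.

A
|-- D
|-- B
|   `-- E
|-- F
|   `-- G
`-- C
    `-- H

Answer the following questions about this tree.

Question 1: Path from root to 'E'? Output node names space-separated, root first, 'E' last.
Answer: A B E

Derivation:
Walk down from root: A -> B -> E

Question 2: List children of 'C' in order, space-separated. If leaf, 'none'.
Node C's children (from adjacency): H

Answer: H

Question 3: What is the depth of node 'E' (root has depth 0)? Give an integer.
Path from root to E: A -> B -> E
Depth = number of edges = 2

Answer: 2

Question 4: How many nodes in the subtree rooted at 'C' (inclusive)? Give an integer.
Answer: 2

Derivation:
Subtree rooted at C contains: C, H
Count = 2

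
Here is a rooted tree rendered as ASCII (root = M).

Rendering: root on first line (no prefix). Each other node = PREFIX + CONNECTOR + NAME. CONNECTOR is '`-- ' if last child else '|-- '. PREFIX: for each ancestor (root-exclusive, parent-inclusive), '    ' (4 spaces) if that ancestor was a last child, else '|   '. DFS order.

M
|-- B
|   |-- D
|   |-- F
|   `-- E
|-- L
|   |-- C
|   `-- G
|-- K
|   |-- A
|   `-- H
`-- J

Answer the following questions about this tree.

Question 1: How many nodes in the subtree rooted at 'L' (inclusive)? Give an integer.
Answer: 3

Derivation:
Subtree rooted at L contains: C, G, L
Count = 3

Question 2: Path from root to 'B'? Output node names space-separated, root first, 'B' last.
Answer: M B

Derivation:
Walk down from root: M -> B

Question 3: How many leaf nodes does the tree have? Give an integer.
Leaves (nodes with no children): A, C, D, E, F, G, H, J

Answer: 8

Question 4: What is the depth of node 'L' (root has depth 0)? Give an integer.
Answer: 1

Derivation:
Path from root to L: M -> L
Depth = number of edges = 1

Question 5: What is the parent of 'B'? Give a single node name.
Scan adjacency: B appears as child of M

Answer: M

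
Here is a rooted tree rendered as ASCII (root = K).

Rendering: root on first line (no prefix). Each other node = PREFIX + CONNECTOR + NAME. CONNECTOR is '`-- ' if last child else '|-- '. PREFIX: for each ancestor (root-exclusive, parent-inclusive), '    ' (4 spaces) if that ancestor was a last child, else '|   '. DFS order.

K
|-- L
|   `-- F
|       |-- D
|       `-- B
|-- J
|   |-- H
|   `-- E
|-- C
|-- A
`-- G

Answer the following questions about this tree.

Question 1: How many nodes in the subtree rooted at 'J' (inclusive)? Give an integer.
Answer: 3

Derivation:
Subtree rooted at J contains: E, H, J
Count = 3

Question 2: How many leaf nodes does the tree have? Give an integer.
Leaves (nodes with no children): A, B, C, D, E, G, H

Answer: 7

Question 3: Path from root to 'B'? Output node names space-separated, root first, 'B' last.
Walk down from root: K -> L -> F -> B

Answer: K L F B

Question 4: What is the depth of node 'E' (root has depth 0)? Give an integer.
Path from root to E: K -> J -> E
Depth = number of edges = 2

Answer: 2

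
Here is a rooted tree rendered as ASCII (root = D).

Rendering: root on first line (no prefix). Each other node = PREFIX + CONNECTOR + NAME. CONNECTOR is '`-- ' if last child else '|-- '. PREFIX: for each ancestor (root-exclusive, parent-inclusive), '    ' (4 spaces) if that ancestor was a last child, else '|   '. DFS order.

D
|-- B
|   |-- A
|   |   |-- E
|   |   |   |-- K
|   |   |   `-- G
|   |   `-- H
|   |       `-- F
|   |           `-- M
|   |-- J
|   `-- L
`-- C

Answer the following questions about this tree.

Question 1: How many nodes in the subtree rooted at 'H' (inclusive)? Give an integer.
Subtree rooted at H contains: F, H, M
Count = 3

Answer: 3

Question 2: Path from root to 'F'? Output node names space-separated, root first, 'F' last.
Answer: D B A H F

Derivation:
Walk down from root: D -> B -> A -> H -> F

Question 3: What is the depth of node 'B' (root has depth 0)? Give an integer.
Answer: 1

Derivation:
Path from root to B: D -> B
Depth = number of edges = 1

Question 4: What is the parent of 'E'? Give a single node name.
Answer: A

Derivation:
Scan adjacency: E appears as child of A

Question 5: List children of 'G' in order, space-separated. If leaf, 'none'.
Node G's children (from adjacency): (leaf)

Answer: none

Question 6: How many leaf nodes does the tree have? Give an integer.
Leaves (nodes with no children): C, G, J, K, L, M

Answer: 6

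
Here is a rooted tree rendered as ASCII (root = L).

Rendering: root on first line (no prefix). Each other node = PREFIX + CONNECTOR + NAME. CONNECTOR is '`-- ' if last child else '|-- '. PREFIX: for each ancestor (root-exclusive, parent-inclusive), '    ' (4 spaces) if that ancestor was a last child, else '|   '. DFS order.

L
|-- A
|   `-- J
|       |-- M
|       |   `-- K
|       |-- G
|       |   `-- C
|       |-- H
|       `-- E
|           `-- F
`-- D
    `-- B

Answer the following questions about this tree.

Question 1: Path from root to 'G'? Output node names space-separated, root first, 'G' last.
Walk down from root: L -> A -> J -> G

Answer: L A J G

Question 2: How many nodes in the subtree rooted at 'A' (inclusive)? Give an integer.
Answer: 9

Derivation:
Subtree rooted at A contains: A, C, E, F, G, H, J, K, M
Count = 9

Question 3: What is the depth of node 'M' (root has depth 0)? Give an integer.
Answer: 3

Derivation:
Path from root to M: L -> A -> J -> M
Depth = number of edges = 3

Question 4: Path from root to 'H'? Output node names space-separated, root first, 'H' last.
Walk down from root: L -> A -> J -> H

Answer: L A J H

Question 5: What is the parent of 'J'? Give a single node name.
Answer: A

Derivation:
Scan adjacency: J appears as child of A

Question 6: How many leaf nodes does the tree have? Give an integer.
Leaves (nodes with no children): B, C, F, H, K

Answer: 5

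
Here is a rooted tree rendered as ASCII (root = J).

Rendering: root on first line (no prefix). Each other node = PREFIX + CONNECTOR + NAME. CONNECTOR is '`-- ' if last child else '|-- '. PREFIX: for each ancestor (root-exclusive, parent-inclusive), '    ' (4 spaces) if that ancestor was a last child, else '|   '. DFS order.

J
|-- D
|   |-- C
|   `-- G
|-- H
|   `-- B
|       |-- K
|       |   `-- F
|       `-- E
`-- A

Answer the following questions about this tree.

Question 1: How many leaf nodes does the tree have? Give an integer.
Leaves (nodes with no children): A, C, E, F, G

Answer: 5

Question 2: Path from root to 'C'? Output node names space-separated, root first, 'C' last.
Walk down from root: J -> D -> C

Answer: J D C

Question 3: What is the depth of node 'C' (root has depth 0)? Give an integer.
Answer: 2

Derivation:
Path from root to C: J -> D -> C
Depth = number of edges = 2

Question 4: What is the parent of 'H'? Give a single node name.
Answer: J

Derivation:
Scan adjacency: H appears as child of J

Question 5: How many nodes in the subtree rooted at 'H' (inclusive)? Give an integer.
Answer: 5

Derivation:
Subtree rooted at H contains: B, E, F, H, K
Count = 5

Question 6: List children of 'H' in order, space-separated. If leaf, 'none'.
Answer: B

Derivation:
Node H's children (from adjacency): B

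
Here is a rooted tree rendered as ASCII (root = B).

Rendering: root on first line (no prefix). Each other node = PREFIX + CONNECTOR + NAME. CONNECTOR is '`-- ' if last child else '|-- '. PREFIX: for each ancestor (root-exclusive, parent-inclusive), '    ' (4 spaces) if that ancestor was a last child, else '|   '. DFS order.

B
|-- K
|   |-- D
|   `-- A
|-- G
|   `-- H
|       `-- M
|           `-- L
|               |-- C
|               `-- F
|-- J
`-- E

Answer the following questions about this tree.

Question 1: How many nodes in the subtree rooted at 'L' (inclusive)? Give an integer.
Subtree rooted at L contains: C, F, L
Count = 3

Answer: 3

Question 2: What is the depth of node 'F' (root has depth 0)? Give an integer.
Answer: 5

Derivation:
Path from root to F: B -> G -> H -> M -> L -> F
Depth = number of edges = 5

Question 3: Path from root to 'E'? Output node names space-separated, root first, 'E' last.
Answer: B E

Derivation:
Walk down from root: B -> E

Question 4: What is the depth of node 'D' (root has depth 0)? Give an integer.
Path from root to D: B -> K -> D
Depth = number of edges = 2

Answer: 2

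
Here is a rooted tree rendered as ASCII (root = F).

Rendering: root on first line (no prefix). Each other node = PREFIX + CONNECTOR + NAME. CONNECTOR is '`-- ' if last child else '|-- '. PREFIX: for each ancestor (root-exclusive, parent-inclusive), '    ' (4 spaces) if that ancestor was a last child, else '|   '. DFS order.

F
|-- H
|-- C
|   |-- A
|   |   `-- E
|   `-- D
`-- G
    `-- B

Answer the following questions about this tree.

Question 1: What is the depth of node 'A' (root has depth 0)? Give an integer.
Path from root to A: F -> C -> A
Depth = number of edges = 2

Answer: 2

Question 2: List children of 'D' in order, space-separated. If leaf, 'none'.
Answer: none

Derivation:
Node D's children (from adjacency): (leaf)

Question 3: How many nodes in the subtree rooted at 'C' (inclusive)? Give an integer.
Answer: 4

Derivation:
Subtree rooted at C contains: A, C, D, E
Count = 4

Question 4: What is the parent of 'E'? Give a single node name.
Answer: A

Derivation:
Scan adjacency: E appears as child of A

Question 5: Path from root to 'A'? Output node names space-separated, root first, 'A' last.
Walk down from root: F -> C -> A

Answer: F C A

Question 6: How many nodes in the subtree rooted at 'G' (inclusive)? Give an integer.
Subtree rooted at G contains: B, G
Count = 2

Answer: 2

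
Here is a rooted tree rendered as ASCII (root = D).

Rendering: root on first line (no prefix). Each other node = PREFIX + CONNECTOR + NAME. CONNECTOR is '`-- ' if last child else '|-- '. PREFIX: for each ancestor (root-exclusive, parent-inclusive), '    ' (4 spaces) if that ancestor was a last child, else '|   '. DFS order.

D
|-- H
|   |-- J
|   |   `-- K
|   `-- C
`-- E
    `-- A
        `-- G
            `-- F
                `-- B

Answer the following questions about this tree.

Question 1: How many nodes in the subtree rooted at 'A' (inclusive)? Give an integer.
Answer: 4

Derivation:
Subtree rooted at A contains: A, B, F, G
Count = 4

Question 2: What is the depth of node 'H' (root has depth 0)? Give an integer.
Answer: 1

Derivation:
Path from root to H: D -> H
Depth = number of edges = 1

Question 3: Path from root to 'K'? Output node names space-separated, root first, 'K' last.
Walk down from root: D -> H -> J -> K

Answer: D H J K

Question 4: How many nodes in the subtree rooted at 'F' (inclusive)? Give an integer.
Answer: 2

Derivation:
Subtree rooted at F contains: B, F
Count = 2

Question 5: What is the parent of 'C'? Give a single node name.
Answer: H

Derivation:
Scan adjacency: C appears as child of H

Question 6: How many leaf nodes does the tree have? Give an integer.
Answer: 3

Derivation:
Leaves (nodes with no children): B, C, K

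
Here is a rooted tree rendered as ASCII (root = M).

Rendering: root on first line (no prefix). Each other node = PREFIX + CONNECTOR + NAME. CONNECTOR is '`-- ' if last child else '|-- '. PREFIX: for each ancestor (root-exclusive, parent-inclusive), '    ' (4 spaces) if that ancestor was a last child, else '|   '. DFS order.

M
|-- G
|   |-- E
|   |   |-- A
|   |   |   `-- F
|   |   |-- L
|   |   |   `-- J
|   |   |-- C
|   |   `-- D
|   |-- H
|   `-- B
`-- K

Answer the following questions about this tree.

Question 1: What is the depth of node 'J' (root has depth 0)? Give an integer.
Path from root to J: M -> G -> E -> L -> J
Depth = number of edges = 4

Answer: 4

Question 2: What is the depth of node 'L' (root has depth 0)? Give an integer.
Path from root to L: M -> G -> E -> L
Depth = number of edges = 3

Answer: 3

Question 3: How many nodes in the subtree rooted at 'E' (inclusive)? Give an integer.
Subtree rooted at E contains: A, C, D, E, F, J, L
Count = 7

Answer: 7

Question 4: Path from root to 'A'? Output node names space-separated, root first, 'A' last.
Walk down from root: M -> G -> E -> A

Answer: M G E A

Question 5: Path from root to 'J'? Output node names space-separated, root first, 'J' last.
Walk down from root: M -> G -> E -> L -> J

Answer: M G E L J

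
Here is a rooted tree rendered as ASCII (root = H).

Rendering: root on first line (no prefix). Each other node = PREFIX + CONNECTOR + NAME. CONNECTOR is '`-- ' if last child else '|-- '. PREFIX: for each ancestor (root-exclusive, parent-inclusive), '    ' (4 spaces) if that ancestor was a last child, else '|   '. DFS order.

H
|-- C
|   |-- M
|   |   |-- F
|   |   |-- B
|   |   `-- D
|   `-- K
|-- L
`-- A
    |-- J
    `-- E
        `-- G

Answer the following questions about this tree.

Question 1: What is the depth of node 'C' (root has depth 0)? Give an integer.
Path from root to C: H -> C
Depth = number of edges = 1

Answer: 1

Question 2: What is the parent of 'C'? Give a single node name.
Scan adjacency: C appears as child of H

Answer: H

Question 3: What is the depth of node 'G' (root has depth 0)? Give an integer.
Answer: 3

Derivation:
Path from root to G: H -> A -> E -> G
Depth = number of edges = 3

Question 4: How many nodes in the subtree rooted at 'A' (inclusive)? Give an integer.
Answer: 4

Derivation:
Subtree rooted at A contains: A, E, G, J
Count = 4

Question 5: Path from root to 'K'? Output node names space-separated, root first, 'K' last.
Walk down from root: H -> C -> K

Answer: H C K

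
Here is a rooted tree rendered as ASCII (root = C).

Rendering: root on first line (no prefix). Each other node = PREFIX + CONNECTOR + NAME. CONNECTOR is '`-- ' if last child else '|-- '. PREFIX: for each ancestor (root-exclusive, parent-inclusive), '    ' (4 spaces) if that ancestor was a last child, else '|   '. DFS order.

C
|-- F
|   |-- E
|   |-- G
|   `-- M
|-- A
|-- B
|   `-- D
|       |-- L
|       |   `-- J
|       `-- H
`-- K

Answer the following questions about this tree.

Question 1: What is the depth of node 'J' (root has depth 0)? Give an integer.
Path from root to J: C -> B -> D -> L -> J
Depth = number of edges = 4

Answer: 4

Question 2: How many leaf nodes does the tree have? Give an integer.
Answer: 7

Derivation:
Leaves (nodes with no children): A, E, G, H, J, K, M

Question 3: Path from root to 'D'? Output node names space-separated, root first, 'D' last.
Answer: C B D

Derivation:
Walk down from root: C -> B -> D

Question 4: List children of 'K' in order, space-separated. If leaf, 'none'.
Answer: none

Derivation:
Node K's children (from adjacency): (leaf)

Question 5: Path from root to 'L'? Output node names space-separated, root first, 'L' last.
Answer: C B D L

Derivation:
Walk down from root: C -> B -> D -> L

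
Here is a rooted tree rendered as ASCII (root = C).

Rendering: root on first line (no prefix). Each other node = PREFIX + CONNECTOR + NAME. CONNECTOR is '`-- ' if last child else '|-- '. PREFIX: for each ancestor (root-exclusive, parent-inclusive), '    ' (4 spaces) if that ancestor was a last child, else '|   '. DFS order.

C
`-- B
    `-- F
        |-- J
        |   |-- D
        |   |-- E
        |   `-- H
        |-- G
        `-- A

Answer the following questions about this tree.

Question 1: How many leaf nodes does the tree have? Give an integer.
Leaves (nodes with no children): A, D, E, G, H

Answer: 5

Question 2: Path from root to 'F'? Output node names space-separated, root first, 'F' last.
Answer: C B F

Derivation:
Walk down from root: C -> B -> F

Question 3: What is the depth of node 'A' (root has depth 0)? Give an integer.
Answer: 3

Derivation:
Path from root to A: C -> B -> F -> A
Depth = number of edges = 3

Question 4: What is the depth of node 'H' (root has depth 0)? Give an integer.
Answer: 4

Derivation:
Path from root to H: C -> B -> F -> J -> H
Depth = number of edges = 4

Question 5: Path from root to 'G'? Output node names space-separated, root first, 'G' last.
Answer: C B F G

Derivation:
Walk down from root: C -> B -> F -> G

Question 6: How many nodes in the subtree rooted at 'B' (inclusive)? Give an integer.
Answer: 8

Derivation:
Subtree rooted at B contains: A, B, D, E, F, G, H, J
Count = 8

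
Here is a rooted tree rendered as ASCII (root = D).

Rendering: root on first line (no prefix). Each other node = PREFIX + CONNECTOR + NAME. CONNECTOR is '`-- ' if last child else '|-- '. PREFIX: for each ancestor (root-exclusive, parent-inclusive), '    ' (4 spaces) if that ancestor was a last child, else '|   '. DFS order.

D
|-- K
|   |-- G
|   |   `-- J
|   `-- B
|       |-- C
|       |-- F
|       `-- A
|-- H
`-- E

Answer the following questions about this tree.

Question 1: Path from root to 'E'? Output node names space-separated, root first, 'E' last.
Walk down from root: D -> E

Answer: D E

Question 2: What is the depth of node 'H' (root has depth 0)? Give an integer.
Path from root to H: D -> H
Depth = number of edges = 1

Answer: 1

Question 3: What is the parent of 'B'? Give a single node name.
Answer: K

Derivation:
Scan adjacency: B appears as child of K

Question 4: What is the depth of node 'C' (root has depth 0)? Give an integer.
Path from root to C: D -> K -> B -> C
Depth = number of edges = 3

Answer: 3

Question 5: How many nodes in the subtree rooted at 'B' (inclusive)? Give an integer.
Answer: 4

Derivation:
Subtree rooted at B contains: A, B, C, F
Count = 4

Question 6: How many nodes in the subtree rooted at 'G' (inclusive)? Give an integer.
Subtree rooted at G contains: G, J
Count = 2

Answer: 2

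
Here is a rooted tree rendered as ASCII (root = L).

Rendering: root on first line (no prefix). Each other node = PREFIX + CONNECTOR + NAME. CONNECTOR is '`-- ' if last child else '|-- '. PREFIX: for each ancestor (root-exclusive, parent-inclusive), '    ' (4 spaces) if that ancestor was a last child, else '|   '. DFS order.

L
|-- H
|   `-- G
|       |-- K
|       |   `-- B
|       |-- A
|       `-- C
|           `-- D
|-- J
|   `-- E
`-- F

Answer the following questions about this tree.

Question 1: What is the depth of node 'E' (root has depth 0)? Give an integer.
Answer: 2

Derivation:
Path from root to E: L -> J -> E
Depth = number of edges = 2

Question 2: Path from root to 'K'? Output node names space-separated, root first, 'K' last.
Walk down from root: L -> H -> G -> K

Answer: L H G K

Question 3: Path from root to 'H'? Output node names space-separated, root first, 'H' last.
Answer: L H

Derivation:
Walk down from root: L -> H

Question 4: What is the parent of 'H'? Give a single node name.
Scan adjacency: H appears as child of L

Answer: L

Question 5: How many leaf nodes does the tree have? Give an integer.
Leaves (nodes with no children): A, B, D, E, F

Answer: 5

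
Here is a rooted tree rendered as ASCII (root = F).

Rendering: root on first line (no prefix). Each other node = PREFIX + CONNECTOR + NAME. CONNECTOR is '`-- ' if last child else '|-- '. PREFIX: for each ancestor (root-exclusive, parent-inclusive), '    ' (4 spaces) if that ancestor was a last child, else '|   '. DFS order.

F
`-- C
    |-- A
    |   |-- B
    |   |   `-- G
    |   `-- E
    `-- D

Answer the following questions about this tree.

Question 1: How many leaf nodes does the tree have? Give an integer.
Leaves (nodes with no children): D, E, G

Answer: 3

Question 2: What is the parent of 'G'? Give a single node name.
Scan adjacency: G appears as child of B

Answer: B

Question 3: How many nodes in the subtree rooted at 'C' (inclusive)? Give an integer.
Answer: 6

Derivation:
Subtree rooted at C contains: A, B, C, D, E, G
Count = 6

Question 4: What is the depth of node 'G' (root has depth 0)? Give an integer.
Answer: 4

Derivation:
Path from root to G: F -> C -> A -> B -> G
Depth = number of edges = 4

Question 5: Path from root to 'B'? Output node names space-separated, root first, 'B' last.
Answer: F C A B

Derivation:
Walk down from root: F -> C -> A -> B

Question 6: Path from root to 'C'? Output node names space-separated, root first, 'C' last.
Answer: F C

Derivation:
Walk down from root: F -> C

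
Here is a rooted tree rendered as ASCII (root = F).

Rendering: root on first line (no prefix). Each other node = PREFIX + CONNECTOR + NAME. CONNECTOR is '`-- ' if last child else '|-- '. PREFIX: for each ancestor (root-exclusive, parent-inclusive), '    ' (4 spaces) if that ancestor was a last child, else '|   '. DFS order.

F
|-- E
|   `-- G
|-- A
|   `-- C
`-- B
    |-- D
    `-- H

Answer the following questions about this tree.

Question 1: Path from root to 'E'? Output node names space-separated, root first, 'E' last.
Answer: F E

Derivation:
Walk down from root: F -> E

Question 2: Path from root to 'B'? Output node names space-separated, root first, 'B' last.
Answer: F B

Derivation:
Walk down from root: F -> B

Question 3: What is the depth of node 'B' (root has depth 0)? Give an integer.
Answer: 1

Derivation:
Path from root to B: F -> B
Depth = number of edges = 1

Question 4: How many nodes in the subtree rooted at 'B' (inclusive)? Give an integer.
Subtree rooted at B contains: B, D, H
Count = 3

Answer: 3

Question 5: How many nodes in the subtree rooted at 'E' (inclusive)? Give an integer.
Subtree rooted at E contains: E, G
Count = 2

Answer: 2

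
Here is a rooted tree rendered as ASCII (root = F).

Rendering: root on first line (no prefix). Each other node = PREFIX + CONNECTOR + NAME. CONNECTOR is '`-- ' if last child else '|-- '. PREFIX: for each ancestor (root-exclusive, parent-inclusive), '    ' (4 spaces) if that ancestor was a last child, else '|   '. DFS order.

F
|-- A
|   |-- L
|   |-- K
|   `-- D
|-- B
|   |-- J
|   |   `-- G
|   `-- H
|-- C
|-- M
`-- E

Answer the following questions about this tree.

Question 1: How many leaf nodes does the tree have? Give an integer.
Leaves (nodes with no children): C, D, E, G, H, K, L, M

Answer: 8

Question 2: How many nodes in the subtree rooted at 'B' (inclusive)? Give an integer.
Subtree rooted at B contains: B, G, H, J
Count = 4

Answer: 4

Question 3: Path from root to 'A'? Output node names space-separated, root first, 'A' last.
Answer: F A

Derivation:
Walk down from root: F -> A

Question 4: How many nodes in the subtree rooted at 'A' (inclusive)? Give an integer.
Answer: 4

Derivation:
Subtree rooted at A contains: A, D, K, L
Count = 4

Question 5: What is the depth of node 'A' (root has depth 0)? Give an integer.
Answer: 1

Derivation:
Path from root to A: F -> A
Depth = number of edges = 1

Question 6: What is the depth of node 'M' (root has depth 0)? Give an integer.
Path from root to M: F -> M
Depth = number of edges = 1

Answer: 1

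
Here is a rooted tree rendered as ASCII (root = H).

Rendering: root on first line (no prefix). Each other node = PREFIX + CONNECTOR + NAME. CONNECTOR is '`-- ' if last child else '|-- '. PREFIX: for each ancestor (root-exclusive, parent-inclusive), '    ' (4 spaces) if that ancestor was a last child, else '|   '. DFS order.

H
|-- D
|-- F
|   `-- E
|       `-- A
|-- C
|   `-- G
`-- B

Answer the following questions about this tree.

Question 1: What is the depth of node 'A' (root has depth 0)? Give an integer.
Answer: 3

Derivation:
Path from root to A: H -> F -> E -> A
Depth = number of edges = 3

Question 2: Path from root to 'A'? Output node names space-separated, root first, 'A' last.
Walk down from root: H -> F -> E -> A

Answer: H F E A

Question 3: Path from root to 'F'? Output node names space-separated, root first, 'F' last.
Walk down from root: H -> F

Answer: H F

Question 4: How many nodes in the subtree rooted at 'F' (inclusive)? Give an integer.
Subtree rooted at F contains: A, E, F
Count = 3

Answer: 3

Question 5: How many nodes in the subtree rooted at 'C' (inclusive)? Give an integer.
Answer: 2

Derivation:
Subtree rooted at C contains: C, G
Count = 2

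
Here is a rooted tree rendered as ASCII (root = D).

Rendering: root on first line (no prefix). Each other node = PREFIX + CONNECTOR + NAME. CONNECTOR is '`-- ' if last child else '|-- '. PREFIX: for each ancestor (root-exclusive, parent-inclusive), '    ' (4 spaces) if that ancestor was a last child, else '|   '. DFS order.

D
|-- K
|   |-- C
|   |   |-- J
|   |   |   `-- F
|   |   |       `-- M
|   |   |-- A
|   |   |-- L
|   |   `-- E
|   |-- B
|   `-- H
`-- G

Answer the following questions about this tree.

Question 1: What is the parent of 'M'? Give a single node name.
Answer: F

Derivation:
Scan adjacency: M appears as child of F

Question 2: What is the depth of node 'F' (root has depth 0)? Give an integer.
Path from root to F: D -> K -> C -> J -> F
Depth = number of edges = 4

Answer: 4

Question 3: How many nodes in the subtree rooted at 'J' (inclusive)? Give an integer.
Subtree rooted at J contains: F, J, M
Count = 3

Answer: 3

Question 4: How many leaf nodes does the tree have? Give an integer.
Answer: 7

Derivation:
Leaves (nodes with no children): A, B, E, G, H, L, M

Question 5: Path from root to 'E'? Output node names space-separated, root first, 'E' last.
Answer: D K C E

Derivation:
Walk down from root: D -> K -> C -> E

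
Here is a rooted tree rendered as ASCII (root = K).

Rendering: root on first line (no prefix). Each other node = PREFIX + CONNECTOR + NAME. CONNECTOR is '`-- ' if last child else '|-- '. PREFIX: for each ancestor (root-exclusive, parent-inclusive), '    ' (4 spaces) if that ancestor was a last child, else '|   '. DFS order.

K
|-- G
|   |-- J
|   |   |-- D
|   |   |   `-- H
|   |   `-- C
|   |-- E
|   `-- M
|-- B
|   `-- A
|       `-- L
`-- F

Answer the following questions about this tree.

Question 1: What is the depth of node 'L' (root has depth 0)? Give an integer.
Answer: 3

Derivation:
Path from root to L: K -> B -> A -> L
Depth = number of edges = 3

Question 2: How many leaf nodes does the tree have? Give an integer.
Answer: 6

Derivation:
Leaves (nodes with no children): C, E, F, H, L, M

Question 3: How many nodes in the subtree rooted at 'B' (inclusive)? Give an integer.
Answer: 3

Derivation:
Subtree rooted at B contains: A, B, L
Count = 3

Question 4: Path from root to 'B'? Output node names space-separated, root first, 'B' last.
Walk down from root: K -> B

Answer: K B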